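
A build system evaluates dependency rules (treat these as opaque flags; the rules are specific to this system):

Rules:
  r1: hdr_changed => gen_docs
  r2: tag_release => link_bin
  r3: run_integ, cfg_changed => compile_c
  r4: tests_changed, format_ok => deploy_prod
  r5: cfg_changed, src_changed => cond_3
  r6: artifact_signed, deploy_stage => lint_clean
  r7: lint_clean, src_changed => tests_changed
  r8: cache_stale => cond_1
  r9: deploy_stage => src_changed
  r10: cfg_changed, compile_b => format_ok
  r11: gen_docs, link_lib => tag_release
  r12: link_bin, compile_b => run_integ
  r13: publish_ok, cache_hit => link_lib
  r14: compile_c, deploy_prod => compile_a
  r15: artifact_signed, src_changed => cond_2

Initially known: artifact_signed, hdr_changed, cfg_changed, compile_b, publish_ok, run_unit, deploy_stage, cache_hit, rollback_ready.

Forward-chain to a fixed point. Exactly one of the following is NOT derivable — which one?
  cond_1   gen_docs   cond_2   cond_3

Round 1 fires r1, r6, r9, r10, r13, giving gen_docs, lint_clean, src_changed, format_ok, link_lib.
Round 2 fires r5, r7, r11, r15, giving cond_3, tests_changed, tag_release, cond_2.
Round 3 fires r2, r4, giving link_bin, deploy_prod.
Round 4 fires r12, giving run_integ.
Round 5 fires r3, giving compile_c.
Round 6 fires r14, giving compile_a.
Derived: gen_docs (round 1), cond_3 (round 2), cond_2 (round 2). cond_1 never appears in any round.

cond_1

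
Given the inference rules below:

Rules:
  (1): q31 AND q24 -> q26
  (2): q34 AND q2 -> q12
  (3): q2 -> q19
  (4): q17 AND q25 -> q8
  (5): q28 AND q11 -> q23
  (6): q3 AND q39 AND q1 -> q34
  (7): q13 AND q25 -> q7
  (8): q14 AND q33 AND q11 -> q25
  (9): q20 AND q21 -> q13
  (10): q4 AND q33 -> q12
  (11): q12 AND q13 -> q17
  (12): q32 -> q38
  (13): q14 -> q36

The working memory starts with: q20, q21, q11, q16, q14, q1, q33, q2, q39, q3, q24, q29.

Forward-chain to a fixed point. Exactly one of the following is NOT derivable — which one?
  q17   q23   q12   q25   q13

q23

Round 1 fires (3), (6), (8), (9), (13), giving q19, q34, q25, q13, q36.
Round 2 fires (2), (7), giving q12, q7.
Round 3 fires (11), giving q17.
Round 4 fires (4), giving q8.
Derived: q12 (round 2), q13 (round 1), q17 (round 3), q25 (round 1). q23 never appears in any round.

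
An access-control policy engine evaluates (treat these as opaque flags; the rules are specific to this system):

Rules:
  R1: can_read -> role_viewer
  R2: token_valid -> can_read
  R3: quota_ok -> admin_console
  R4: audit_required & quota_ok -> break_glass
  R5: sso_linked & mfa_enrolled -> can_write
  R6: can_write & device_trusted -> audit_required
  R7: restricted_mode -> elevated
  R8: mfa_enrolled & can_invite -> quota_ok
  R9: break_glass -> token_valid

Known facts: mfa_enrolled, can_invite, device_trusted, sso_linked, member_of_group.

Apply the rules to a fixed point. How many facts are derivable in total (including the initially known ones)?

Round 1: R5 [sso_linked & mfa_enrolled -> can_write]; R8 [mfa_enrolled & can_invite -> quota_ok]. New: can_write, quota_ok.
Round 2: R3 [quota_ok -> admin_console]; R6 [can_write & device_trusted -> audit_required]. New: admin_console, audit_required.
Round 3: R4 [audit_required & quota_ok -> break_glass]. New: break_glass.
Round 4: R9 [break_glass -> token_valid]. New: token_valid.
Round 5: R2 [token_valid -> can_read]. New: can_read.
Round 6: R1 [can_read -> role_viewer]. New: role_viewer.
Closure: {admin_console, audit_required, break_glass, can_invite, can_read, can_write, device_trusted, member_of_group, mfa_enrolled, quota_ok, role_viewer, sso_linked, token_valid} — 13 facts.

13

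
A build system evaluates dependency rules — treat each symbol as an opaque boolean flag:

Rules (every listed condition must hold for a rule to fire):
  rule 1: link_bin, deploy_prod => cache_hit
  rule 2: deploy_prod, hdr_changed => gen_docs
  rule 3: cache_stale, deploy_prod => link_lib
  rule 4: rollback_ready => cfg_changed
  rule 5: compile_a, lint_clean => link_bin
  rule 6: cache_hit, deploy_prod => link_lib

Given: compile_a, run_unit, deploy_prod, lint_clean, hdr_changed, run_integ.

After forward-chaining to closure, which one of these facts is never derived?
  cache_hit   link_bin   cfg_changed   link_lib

[1] rule 2 [deploy_prod, hdr_changed => gen_docs]; rule 5 [compile_a, lint_clean => link_bin]. ⇒ new: gen_docs, link_bin.
[2] rule 1 [link_bin, deploy_prod => cache_hit]. ⇒ new: cache_hit.
[3] rule 6 [cache_hit, deploy_prod => link_lib]. ⇒ new: link_lib.
Derived: link_bin (round 1), cache_hit (round 2), link_lib (round 3). cfg_changed never appears in any round.

cfg_changed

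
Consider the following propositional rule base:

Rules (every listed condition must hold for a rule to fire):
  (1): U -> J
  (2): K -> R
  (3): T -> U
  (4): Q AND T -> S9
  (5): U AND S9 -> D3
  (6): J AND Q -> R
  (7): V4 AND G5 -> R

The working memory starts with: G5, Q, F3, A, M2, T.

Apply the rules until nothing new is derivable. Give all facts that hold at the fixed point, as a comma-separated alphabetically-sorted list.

A, D3, F3, G5, J, M2, Q, R, S9, T, U

Round 1: (3) [T -> U]; (4) [Q AND T -> S9]. New: U, S9.
Round 2: (1) [U -> J]; (5) [U AND S9 -> D3]. New: J, D3.
Round 3: (6) [J AND Q -> R]. New: R.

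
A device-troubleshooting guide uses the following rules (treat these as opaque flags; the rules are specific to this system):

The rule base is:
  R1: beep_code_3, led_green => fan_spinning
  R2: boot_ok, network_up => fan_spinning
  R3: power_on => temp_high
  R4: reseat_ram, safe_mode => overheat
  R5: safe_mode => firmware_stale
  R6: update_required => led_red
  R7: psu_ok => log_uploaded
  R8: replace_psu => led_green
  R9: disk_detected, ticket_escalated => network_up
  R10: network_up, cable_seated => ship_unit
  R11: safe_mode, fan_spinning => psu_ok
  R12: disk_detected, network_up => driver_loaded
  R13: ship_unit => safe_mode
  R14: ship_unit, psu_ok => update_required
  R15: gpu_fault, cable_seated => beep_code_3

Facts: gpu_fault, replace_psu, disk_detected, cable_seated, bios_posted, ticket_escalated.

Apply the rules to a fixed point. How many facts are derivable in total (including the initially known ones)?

[1] R8 [replace_psu => led_green]; R9 [disk_detected, ticket_escalated => network_up]; R15 [gpu_fault, cable_seated => beep_code_3]. ⇒ new: led_green, network_up, beep_code_3.
[2] R1 [beep_code_3, led_green => fan_spinning]; R10 [network_up, cable_seated => ship_unit]; R12 [disk_detected, network_up => driver_loaded]. ⇒ new: fan_spinning, ship_unit, driver_loaded.
[3] R13 [ship_unit => safe_mode]. ⇒ new: safe_mode.
[4] R5 [safe_mode => firmware_stale]; R11 [safe_mode, fan_spinning => psu_ok]. ⇒ new: firmware_stale, psu_ok.
[5] R7 [psu_ok => log_uploaded]; R14 [ship_unit, psu_ok => update_required]. ⇒ new: log_uploaded, update_required.
[6] R6 [update_required => led_red]. ⇒ new: led_red.
Closure: {beep_code_3, bios_posted, cable_seated, disk_detected, driver_loaded, fan_spinning, firmware_stale, gpu_fault, led_green, led_red, log_uploaded, network_up, psu_ok, replace_psu, safe_mode, ship_unit, ticket_escalated, update_required} — 18 facts.

18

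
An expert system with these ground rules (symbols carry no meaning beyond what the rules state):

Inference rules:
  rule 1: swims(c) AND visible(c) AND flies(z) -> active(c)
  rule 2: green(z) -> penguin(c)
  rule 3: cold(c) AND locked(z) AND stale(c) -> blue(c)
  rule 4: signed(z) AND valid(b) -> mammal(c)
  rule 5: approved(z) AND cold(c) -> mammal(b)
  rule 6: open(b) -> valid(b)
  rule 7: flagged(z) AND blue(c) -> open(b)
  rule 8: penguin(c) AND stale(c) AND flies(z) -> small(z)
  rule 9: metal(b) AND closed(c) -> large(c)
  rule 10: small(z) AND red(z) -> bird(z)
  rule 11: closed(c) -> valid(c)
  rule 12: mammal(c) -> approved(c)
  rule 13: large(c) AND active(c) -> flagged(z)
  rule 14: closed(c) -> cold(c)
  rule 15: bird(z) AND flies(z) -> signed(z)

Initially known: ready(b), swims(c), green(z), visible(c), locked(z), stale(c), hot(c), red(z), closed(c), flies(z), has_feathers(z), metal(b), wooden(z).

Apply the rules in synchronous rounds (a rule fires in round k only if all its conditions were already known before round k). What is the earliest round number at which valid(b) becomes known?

4

[1] rule 1 [swims(c) AND visible(c) AND flies(z) -> active(c)]; rule 2 [green(z) -> penguin(c)]; rule 9 [metal(b) AND closed(c) -> large(c)]; rule 11 [closed(c) -> valid(c)]; rule 14 [closed(c) -> cold(c)]. ⇒ new: active(c), penguin(c), large(c), valid(c), cold(c).
[2] rule 3 [cold(c) AND locked(z) AND stale(c) -> blue(c)]; rule 8 [penguin(c) AND stale(c) AND flies(z) -> small(z)]; rule 13 [large(c) AND active(c) -> flagged(z)]. ⇒ new: blue(c), small(z), flagged(z).
[3] rule 7 [flagged(z) AND blue(c) -> open(b)]; rule 10 [small(z) AND red(z) -> bird(z)]. ⇒ new: open(b), bird(z).
[4] rule 6 [open(b) -> valid(b)]; rule 15 [bird(z) AND flies(z) -> signed(z)]. ⇒ new: valid(b), signed(z).
valid(b) first appears in round 4.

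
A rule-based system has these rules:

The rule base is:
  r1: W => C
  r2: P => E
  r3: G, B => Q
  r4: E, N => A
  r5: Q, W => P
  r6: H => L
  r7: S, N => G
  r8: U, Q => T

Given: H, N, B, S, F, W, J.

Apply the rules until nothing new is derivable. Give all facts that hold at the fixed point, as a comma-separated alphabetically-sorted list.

Round 1 — r1, r6, r7, derive C, L, G.
Round 2 — r3, derive Q.
Round 3 — r5, derive P.
Round 4 — r2, derive E.
Round 5 — r4, derive A.

A, B, C, E, F, G, H, J, L, N, P, Q, S, W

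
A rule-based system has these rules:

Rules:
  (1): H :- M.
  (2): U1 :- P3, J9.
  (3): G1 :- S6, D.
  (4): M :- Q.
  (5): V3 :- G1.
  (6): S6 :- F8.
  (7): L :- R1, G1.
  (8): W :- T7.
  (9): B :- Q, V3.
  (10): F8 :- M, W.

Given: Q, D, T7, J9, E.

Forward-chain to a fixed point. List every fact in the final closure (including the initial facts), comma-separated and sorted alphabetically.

[1] (4) [M :- Q.]; (8) [W :- T7.]. ⇒ new: M, W.
[2] (1) [H :- M.]; (10) [F8 :- M, W.]. ⇒ new: H, F8.
[3] (6) [S6 :- F8.]. ⇒ new: S6.
[4] (3) [G1 :- S6, D.]. ⇒ new: G1.
[5] (5) [V3 :- G1.]. ⇒ new: V3.
[6] (9) [B :- Q, V3.]. ⇒ new: B.

B, D, E, F8, G1, H, J9, M, Q, S6, T7, V3, W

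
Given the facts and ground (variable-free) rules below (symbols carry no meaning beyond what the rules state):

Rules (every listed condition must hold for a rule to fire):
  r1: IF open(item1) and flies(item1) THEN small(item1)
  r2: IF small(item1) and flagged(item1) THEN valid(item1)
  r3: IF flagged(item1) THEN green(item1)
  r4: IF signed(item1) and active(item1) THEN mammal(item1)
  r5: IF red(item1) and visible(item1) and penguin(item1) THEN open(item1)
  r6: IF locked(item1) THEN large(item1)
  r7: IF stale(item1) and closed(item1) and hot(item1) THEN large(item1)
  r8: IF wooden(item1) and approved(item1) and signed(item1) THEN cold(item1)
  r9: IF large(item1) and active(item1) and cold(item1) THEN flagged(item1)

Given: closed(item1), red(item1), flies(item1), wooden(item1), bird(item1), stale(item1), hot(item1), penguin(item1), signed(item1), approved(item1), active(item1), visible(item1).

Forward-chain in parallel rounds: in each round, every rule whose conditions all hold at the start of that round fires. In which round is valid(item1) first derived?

Round 1 — r4, r5, r7, r8, derive mammal(item1), open(item1), large(item1), cold(item1).
Round 2 — r1, r9, derive small(item1), flagged(item1).
Round 3 — r2, r3, derive valid(item1), green(item1).
valid(item1) first appears in round 3.

3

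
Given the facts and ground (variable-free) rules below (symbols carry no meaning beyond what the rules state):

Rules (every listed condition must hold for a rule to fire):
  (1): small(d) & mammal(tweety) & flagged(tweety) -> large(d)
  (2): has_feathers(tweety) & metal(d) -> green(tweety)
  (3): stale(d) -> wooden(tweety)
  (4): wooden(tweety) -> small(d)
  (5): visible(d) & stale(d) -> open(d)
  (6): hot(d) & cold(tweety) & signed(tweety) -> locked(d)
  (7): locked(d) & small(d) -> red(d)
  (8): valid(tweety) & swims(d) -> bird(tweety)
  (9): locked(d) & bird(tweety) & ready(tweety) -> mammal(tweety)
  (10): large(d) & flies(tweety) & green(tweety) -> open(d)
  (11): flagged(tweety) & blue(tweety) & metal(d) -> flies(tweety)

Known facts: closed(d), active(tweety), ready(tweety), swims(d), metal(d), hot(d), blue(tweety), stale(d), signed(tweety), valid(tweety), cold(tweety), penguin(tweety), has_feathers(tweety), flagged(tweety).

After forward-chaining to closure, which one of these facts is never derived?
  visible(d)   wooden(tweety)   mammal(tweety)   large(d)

Round 1: (2) [has_feathers(tweety) & metal(d) -> green(tweety)]; (3) [stale(d) -> wooden(tweety)]; (6) [hot(d) & cold(tweety) & signed(tweety) -> locked(d)]; (8) [valid(tweety) & swims(d) -> bird(tweety)]; (11) [flagged(tweety) & blue(tweety) & metal(d) -> flies(tweety)]. New: green(tweety), wooden(tweety), locked(d), bird(tweety), flies(tweety).
Round 2: (4) [wooden(tweety) -> small(d)]; (9) [locked(d) & bird(tweety) & ready(tweety) -> mammal(tweety)]. New: small(d), mammal(tweety).
Round 3: (1) [small(d) & mammal(tweety) & flagged(tweety) -> large(d)]; (7) [locked(d) & small(d) -> red(d)]. New: large(d), red(d).
Round 4: (10) [large(d) & flies(tweety) & green(tweety) -> open(d)]. New: open(d).
Derived: large(d) (round 3), mammal(tweety) (round 2), wooden(tweety) (round 1). visible(d) never appears in any round.

visible(d)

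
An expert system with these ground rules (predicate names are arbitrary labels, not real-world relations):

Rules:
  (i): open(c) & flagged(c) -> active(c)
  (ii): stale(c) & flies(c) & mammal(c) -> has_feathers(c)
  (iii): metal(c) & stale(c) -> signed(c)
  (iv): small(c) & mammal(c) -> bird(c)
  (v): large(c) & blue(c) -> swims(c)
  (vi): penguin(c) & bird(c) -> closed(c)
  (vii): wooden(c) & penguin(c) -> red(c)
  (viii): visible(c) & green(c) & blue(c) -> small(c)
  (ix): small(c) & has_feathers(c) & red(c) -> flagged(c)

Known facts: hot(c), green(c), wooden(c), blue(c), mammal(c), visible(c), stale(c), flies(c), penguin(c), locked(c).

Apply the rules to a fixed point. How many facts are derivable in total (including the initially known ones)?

16

Round 1 — (ii), (vii), (viii), derive has_feathers(c), red(c), small(c).
Round 2 — (iv), (ix), derive bird(c), flagged(c).
Round 3 — (vi), derive closed(c).
Closure: {bird(c), blue(c), closed(c), flagged(c), flies(c), green(c), has_feathers(c), hot(c), locked(c), mammal(c), penguin(c), red(c), small(c), stale(c), visible(c), wooden(c)} — 16 facts.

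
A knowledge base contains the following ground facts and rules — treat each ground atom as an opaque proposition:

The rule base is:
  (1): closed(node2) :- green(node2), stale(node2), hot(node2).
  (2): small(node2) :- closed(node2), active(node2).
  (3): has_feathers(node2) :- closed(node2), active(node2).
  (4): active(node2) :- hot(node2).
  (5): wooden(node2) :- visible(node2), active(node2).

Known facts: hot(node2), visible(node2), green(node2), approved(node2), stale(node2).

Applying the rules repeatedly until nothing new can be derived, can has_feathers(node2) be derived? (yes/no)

yes

Round 1: (1) [closed(node2) :- green(node2), stale(node2), hot(node2).]; (4) [active(node2) :- hot(node2).]. Adds closed(node2), active(node2).
Round 2: (2) [small(node2) :- closed(node2), active(node2).]; (3) [has_feathers(node2) :- closed(node2), active(node2).]; (5) [wooden(node2) :- visible(node2), active(node2).]. Adds small(node2), has_feathers(node2), wooden(node2).
has_feathers(node2) appears in round 2, so it is derivable.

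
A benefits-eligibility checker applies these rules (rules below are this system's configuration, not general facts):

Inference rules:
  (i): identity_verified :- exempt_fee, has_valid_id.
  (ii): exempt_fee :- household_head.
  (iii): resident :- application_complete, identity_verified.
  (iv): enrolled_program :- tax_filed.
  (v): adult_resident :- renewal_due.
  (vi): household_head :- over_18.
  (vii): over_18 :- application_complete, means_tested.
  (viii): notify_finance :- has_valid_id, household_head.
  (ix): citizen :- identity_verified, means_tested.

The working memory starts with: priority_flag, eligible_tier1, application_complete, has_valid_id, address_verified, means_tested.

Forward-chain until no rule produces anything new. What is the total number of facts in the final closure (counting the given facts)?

[1] (vii) [over_18 :- application_complete, means_tested.]. ⇒ new: over_18.
[2] (vi) [household_head :- over_18.]. ⇒ new: household_head.
[3] (ii) [exempt_fee :- household_head.]; (viii) [notify_finance :- has_valid_id, household_head.]. ⇒ new: exempt_fee, notify_finance.
[4] (i) [identity_verified :- exempt_fee, has_valid_id.]. ⇒ new: identity_verified.
[5] (iii) [resident :- application_complete, identity_verified.]; (ix) [citizen :- identity_verified, means_tested.]. ⇒ new: resident, citizen.
Closure: {address_verified, application_complete, citizen, eligible_tier1, exempt_fee, has_valid_id, household_head, identity_verified, means_tested, notify_finance, over_18, priority_flag, resident} — 13 facts.

13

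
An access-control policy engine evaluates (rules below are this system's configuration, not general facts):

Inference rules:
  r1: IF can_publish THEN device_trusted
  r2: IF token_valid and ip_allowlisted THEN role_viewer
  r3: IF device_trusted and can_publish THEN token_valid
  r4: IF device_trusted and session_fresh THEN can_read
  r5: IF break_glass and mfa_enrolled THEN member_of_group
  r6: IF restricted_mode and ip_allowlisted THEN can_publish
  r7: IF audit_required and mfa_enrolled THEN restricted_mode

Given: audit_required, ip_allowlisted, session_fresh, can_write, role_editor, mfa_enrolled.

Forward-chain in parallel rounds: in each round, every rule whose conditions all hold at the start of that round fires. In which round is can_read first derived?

Round 1 fires r7, giving restricted_mode.
Round 2 fires r6, giving can_publish.
Round 3 fires r1, giving device_trusted.
Round 4 fires r3, r4, giving token_valid, can_read.
can_read first appears in round 4.

4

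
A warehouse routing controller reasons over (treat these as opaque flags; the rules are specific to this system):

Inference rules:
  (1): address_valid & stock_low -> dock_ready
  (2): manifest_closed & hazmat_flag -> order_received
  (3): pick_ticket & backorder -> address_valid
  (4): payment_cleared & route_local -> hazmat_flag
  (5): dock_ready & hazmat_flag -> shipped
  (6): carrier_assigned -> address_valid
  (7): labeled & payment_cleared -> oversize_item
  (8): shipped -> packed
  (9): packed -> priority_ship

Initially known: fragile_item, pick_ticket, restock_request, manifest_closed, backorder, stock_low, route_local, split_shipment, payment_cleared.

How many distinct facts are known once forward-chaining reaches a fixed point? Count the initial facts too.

16

Round 1 fires (3), (4), giving address_valid, hazmat_flag.
Round 2 fires (1), (2), giving dock_ready, order_received.
Round 3 fires (5), giving shipped.
Round 4 fires (8), giving packed.
Round 5 fires (9), giving priority_ship.
Closure: {address_valid, backorder, dock_ready, fragile_item, hazmat_flag, manifest_closed, order_received, packed, payment_cleared, pick_ticket, priority_ship, restock_request, route_local, shipped, split_shipment, stock_low} — 16 facts.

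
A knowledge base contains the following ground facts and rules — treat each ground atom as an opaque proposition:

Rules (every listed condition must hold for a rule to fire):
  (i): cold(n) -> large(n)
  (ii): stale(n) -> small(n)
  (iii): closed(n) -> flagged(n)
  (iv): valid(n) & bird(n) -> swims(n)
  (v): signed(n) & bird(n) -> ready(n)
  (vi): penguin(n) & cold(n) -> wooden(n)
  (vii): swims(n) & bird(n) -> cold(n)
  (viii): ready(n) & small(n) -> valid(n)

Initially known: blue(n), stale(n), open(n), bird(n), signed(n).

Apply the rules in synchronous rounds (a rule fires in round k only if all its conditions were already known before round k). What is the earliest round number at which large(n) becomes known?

5

Round 1: (ii) [stale(n) -> small(n)]; (v) [signed(n) & bird(n) -> ready(n)]. Adds small(n), ready(n).
Round 2: (viii) [ready(n) & small(n) -> valid(n)]. Adds valid(n).
Round 3: (iv) [valid(n) & bird(n) -> swims(n)]. Adds swims(n).
Round 4: (vii) [swims(n) & bird(n) -> cold(n)]. Adds cold(n).
Round 5: (i) [cold(n) -> large(n)]. Adds large(n).
large(n) first appears in round 5.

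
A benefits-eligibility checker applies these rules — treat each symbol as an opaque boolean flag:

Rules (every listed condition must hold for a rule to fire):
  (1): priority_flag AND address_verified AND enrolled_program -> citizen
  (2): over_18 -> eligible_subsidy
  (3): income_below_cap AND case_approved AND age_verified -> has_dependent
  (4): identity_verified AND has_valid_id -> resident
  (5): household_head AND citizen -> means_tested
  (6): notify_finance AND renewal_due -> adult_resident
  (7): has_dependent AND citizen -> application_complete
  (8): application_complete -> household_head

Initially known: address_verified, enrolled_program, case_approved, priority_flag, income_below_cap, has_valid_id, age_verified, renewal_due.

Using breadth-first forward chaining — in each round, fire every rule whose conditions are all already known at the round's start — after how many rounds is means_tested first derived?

4

Round 1: (1) [priority_flag AND address_verified AND enrolled_program -> citizen]; (3) [income_below_cap AND case_approved AND age_verified -> has_dependent]. New: citizen, has_dependent.
Round 2: (7) [has_dependent AND citizen -> application_complete]. New: application_complete.
Round 3: (8) [application_complete -> household_head]. New: household_head.
Round 4: (5) [household_head AND citizen -> means_tested]. New: means_tested.
means_tested first appears in round 4.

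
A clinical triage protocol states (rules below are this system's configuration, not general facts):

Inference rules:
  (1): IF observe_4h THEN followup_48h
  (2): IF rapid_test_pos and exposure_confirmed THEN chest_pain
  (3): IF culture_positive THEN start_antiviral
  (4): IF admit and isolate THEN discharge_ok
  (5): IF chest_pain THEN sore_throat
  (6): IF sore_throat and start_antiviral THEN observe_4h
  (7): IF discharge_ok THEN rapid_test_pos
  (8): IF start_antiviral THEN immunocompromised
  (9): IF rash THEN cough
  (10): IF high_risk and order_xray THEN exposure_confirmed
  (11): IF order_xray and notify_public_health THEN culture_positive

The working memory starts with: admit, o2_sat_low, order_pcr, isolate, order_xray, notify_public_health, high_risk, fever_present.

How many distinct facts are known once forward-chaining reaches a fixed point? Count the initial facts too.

Round 1: (4) [IF admit and isolate THEN discharge_ok]; (10) [IF high_risk and order_xray THEN exposure_confirmed]; (11) [IF order_xray and notify_public_health THEN culture_positive]. New: discharge_ok, exposure_confirmed, culture_positive.
Round 2: (3) [IF culture_positive THEN start_antiviral]; (7) [IF discharge_ok THEN rapid_test_pos]. New: start_antiviral, rapid_test_pos.
Round 3: (2) [IF rapid_test_pos and exposure_confirmed THEN chest_pain]; (8) [IF start_antiviral THEN immunocompromised]. New: chest_pain, immunocompromised.
Round 4: (5) [IF chest_pain THEN sore_throat]. New: sore_throat.
Round 5: (6) [IF sore_throat and start_antiviral THEN observe_4h]. New: observe_4h.
Round 6: (1) [IF observe_4h THEN followup_48h]. New: followup_48h.
Closure: {admit, chest_pain, culture_positive, discharge_ok, exposure_confirmed, fever_present, followup_48h, high_risk, immunocompromised, isolate, notify_public_health, o2_sat_low, observe_4h, order_pcr, order_xray, rapid_test_pos, sore_throat, start_antiviral} — 18 facts.

18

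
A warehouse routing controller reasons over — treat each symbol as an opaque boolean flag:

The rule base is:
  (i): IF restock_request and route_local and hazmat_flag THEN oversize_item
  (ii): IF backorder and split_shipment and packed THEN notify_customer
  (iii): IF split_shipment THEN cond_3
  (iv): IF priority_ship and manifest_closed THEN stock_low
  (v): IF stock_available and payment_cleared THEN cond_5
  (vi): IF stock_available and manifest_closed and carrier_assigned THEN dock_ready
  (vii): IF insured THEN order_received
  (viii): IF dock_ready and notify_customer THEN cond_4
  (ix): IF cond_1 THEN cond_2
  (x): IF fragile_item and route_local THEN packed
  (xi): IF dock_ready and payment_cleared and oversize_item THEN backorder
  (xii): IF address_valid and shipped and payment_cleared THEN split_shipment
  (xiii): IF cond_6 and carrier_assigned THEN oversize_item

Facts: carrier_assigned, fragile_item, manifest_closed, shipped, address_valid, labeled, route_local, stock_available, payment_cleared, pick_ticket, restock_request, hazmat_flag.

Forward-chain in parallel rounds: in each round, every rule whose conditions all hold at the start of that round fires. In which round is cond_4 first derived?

4

Round 1 fires (i), (v), (vi), (x), (xii), giving oversize_item, cond_5, dock_ready, packed, split_shipment.
Round 2 fires (iii), (xi), giving cond_3, backorder.
Round 3 fires (ii), giving notify_customer.
Round 4 fires (viii), giving cond_4.
cond_4 first appears in round 4.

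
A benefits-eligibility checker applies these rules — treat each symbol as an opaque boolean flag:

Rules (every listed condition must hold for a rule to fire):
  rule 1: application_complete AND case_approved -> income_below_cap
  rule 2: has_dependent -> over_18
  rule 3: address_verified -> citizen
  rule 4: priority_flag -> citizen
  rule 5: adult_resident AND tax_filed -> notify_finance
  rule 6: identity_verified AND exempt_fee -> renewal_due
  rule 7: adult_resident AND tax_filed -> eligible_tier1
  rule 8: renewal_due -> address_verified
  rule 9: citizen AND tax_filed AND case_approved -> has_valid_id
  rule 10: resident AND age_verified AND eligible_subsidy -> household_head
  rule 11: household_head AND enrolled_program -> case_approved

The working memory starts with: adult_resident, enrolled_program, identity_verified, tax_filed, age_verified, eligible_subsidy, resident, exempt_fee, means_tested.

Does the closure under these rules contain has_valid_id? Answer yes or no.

yes

[1] rule 5 [adult_resident AND tax_filed -> notify_finance]; rule 6 [identity_verified AND exempt_fee -> renewal_due]; rule 7 [adult_resident AND tax_filed -> eligible_tier1]; rule 10 [resident AND age_verified AND eligible_subsidy -> household_head]. ⇒ new: notify_finance, renewal_due, eligible_tier1, household_head.
[2] rule 8 [renewal_due -> address_verified]; rule 11 [household_head AND enrolled_program -> case_approved]. ⇒ new: address_verified, case_approved.
[3] rule 3 [address_verified -> citizen]. ⇒ new: citizen.
[4] rule 9 [citizen AND tax_filed AND case_approved -> has_valid_id]. ⇒ new: has_valid_id.
has_valid_id appears in round 4, so it is derivable.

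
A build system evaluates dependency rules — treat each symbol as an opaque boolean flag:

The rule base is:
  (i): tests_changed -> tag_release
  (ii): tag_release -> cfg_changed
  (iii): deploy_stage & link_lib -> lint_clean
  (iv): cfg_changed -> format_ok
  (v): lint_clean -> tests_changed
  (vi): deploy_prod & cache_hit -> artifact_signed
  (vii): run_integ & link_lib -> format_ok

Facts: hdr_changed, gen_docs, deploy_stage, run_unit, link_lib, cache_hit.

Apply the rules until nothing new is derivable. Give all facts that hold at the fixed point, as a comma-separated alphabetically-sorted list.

Round 1 — (iii), derive lint_clean.
Round 2 — (v), derive tests_changed.
Round 3 — (i), derive tag_release.
Round 4 — (ii), derive cfg_changed.
Round 5 — (iv), derive format_ok.

cache_hit, cfg_changed, deploy_stage, format_ok, gen_docs, hdr_changed, link_lib, lint_clean, run_unit, tag_release, tests_changed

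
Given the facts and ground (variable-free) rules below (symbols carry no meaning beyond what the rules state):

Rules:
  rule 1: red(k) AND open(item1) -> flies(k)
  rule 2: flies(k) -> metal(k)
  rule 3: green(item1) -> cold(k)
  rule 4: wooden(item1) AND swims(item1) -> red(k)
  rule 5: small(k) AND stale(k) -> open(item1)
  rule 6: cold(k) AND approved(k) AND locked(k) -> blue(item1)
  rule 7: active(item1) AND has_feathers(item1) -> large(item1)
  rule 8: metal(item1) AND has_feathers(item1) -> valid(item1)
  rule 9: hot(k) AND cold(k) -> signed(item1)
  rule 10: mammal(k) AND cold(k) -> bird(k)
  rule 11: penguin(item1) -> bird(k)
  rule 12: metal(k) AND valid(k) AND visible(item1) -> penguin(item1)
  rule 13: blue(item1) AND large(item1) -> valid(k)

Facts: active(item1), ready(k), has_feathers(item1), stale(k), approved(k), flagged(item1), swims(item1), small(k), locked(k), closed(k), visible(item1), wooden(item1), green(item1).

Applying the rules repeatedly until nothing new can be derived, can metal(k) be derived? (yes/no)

[1] rule 3 [green(item1) -> cold(k)]; rule 4 [wooden(item1) AND swims(item1) -> red(k)]; rule 5 [small(k) AND stale(k) -> open(item1)]; rule 7 [active(item1) AND has_feathers(item1) -> large(item1)]. ⇒ new: cold(k), red(k), open(item1), large(item1).
[2] rule 1 [red(k) AND open(item1) -> flies(k)]; rule 6 [cold(k) AND approved(k) AND locked(k) -> blue(item1)]. ⇒ new: flies(k), blue(item1).
[3] rule 2 [flies(k) -> metal(k)]; rule 13 [blue(item1) AND large(item1) -> valid(k)]. ⇒ new: metal(k), valid(k).
[4] rule 12 [metal(k) AND valid(k) AND visible(item1) -> penguin(item1)]. ⇒ new: penguin(item1).
[5] rule 11 [penguin(item1) -> bird(k)]. ⇒ new: bird(k).
metal(k) appears in round 3, so it is derivable.

yes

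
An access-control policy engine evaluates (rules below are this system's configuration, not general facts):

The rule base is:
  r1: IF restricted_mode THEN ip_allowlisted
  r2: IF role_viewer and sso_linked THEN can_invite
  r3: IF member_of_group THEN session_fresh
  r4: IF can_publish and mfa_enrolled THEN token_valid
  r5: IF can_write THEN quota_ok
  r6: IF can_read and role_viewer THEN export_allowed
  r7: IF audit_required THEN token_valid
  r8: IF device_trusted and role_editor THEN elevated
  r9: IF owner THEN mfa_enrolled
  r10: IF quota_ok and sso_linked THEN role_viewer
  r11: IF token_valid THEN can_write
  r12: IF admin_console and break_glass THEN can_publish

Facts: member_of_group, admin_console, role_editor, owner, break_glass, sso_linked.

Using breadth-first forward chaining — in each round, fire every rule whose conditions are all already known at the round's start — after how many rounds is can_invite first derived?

6

Round 1 fires r3, r9, r12, giving session_fresh, mfa_enrolled, can_publish.
Round 2 fires r4, giving token_valid.
Round 3 fires r11, giving can_write.
Round 4 fires r5, giving quota_ok.
Round 5 fires r10, giving role_viewer.
Round 6 fires r2, giving can_invite.
can_invite first appears in round 6.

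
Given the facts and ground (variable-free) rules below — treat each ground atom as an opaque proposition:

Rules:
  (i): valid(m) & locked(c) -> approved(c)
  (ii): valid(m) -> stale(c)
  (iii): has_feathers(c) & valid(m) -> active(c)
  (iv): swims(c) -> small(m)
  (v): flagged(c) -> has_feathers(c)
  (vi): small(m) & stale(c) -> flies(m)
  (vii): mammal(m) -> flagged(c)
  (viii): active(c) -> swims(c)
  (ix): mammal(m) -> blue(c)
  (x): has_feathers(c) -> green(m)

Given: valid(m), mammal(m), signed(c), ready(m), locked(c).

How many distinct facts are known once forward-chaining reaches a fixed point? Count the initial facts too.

Round 1 — (i), (ii), (vii), (ix), derive approved(c), stale(c), flagged(c), blue(c).
Round 2 — (v), derive has_feathers(c).
Round 3 — (iii), (x), derive active(c), green(m).
Round 4 — (viii), derive swims(c).
Round 5 — (iv), derive small(m).
Round 6 — (vi), derive flies(m).
Closure: {active(c), approved(c), blue(c), flagged(c), flies(m), green(m), has_feathers(c), locked(c), mammal(m), ready(m), signed(c), small(m), stale(c), swims(c), valid(m)} — 15 facts.

15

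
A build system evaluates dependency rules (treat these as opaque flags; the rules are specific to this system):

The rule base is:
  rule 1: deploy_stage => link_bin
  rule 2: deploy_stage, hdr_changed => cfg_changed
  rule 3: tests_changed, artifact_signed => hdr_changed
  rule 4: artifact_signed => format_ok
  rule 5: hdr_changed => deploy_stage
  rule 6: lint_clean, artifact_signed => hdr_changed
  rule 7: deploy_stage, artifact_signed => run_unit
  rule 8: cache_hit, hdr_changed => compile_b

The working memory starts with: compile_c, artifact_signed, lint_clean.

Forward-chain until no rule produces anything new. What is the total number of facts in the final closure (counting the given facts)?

9

[1] rule 4 [artifact_signed => format_ok]; rule 6 [lint_clean, artifact_signed => hdr_changed]. ⇒ new: format_ok, hdr_changed.
[2] rule 5 [hdr_changed => deploy_stage]. ⇒ new: deploy_stage.
[3] rule 1 [deploy_stage => link_bin]; rule 2 [deploy_stage, hdr_changed => cfg_changed]; rule 7 [deploy_stage, artifact_signed => run_unit]. ⇒ new: link_bin, cfg_changed, run_unit.
Closure: {artifact_signed, cfg_changed, compile_c, deploy_stage, format_ok, hdr_changed, link_bin, lint_clean, run_unit} — 9 facts.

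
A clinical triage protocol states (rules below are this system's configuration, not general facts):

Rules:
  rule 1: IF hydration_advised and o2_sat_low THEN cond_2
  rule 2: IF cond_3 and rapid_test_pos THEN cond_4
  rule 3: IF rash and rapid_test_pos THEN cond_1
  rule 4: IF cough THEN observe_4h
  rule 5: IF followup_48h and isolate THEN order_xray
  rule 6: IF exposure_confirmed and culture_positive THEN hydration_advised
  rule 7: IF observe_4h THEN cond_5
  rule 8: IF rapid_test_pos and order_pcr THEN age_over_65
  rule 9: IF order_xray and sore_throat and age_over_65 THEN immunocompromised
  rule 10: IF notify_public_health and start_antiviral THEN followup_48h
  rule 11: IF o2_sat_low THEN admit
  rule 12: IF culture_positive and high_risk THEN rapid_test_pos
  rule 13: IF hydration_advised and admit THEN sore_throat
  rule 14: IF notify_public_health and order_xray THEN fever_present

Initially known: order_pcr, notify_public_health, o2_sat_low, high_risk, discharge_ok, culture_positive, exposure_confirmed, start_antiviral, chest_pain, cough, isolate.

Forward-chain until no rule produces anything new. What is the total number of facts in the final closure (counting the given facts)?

Round 1 fires rule 4, rule 6, rule 10, rule 11, rule 12, giving observe_4h, hydration_advised, followup_48h, admit, rapid_test_pos.
Round 2 fires rule 1, rule 5, rule 7, rule 8, rule 13, giving cond_2, order_xray, cond_5, age_over_65, sore_throat.
Round 3 fires rule 9, rule 14, giving immunocompromised, fever_present.
Closure: {admit, age_over_65, chest_pain, cond_2, cond_5, cough, culture_positive, discharge_ok, exposure_confirmed, fever_present, followup_48h, high_risk, hydration_advised, immunocompromised, isolate, notify_public_health, o2_sat_low, observe_4h, order_pcr, order_xray, rapid_test_pos, sore_throat, start_antiviral} — 23 facts.

23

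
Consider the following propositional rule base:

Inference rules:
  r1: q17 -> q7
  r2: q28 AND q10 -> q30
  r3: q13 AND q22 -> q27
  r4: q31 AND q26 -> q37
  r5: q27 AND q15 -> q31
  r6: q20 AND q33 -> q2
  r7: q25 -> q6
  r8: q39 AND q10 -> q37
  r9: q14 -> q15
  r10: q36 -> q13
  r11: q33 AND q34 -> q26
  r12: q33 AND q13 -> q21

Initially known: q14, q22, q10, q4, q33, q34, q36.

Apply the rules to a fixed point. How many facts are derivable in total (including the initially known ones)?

Round 1 — r9, r10, r11, derive q15, q13, q26.
Round 2 — r3, r12, derive q27, q21.
Round 3 — r5, derive q31.
Round 4 — r4, derive q37.
Closure: {q10, q13, q14, q15, q21, q22, q26, q27, q31, q33, q34, q36, q37, q4} — 14 facts.

14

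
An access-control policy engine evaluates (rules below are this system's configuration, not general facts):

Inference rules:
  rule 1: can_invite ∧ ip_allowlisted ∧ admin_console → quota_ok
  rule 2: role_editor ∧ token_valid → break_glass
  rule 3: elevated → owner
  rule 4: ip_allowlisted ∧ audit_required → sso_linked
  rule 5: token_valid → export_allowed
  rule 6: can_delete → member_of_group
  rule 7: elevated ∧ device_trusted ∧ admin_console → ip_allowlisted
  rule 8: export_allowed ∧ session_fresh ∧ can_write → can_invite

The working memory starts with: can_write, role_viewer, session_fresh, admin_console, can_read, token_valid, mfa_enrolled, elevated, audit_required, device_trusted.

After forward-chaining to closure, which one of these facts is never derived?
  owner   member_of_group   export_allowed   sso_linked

Round 1 fires rule 3, rule 5, rule 7, giving owner, export_allowed, ip_allowlisted.
Round 2 fires rule 4, rule 8, giving sso_linked, can_invite.
Round 3 fires rule 1, giving quota_ok.
Derived: export_allowed (round 1), sso_linked (round 2), owner (round 1). member_of_group never appears in any round.

member_of_group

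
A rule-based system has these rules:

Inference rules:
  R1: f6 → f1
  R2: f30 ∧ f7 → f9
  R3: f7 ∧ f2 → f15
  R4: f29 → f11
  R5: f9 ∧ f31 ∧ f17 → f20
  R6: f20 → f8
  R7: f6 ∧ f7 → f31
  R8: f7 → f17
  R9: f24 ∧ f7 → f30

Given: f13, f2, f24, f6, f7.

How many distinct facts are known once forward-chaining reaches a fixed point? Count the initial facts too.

Round 1: R1 [f6 → f1]; R3 [f7 ∧ f2 → f15]; R7 [f6 ∧ f7 → f31]; R8 [f7 → f17]; R9 [f24 ∧ f7 → f30]. Adds f1, f15, f31, f17, f30.
Round 2: R2 [f30 ∧ f7 → f9]. Adds f9.
Round 3: R5 [f9 ∧ f31 ∧ f17 → f20]. Adds f20.
Round 4: R6 [f20 → f8]. Adds f8.
Closure: {f1, f13, f15, f17, f2, f20, f24, f30, f31, f6, f7, f8, f9} — 13 facts.

13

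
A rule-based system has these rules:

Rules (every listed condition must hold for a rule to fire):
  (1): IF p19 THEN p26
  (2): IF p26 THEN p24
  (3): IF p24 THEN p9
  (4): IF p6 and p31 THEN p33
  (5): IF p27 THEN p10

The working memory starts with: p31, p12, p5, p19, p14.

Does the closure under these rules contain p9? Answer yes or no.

yes

[1] (1) [IF p19 THEN p26]. ⇒ new: p26.
[2] (2) [IF p26 THEN p24]. ⇒ new: p24.
[3] (3) [IF p24 THEN p9]. ⇒ new: p9.
p9 appears in round 3, so it is derivable.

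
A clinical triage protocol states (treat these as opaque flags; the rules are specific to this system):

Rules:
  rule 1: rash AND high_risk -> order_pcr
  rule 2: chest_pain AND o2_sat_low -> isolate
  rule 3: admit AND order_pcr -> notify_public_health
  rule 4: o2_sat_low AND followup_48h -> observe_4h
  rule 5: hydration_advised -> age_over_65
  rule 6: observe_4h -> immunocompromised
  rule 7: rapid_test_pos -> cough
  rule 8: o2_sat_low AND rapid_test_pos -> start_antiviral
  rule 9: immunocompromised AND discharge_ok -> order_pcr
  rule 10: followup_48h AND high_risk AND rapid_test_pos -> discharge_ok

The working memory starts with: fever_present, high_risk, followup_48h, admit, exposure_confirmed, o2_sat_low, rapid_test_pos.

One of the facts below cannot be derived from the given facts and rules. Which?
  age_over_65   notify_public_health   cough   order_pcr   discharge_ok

age_over_65

Round 1 fires rule 4, rule 7, rule 8, rule 10, giving observe_4h, cough, start_antiviral, discharge_ok.
Round 2 fires rule 6, giving immunocompromised.
Round 3 fires rule 9, giving order_pcr.
Round 4 fires rule 3, giving notify_public_health.
Derived: order_pcr (round 3), discharge_ok (round 1), cough (round 1), notify_public_health (round 4). age_over_65 never appears in any round.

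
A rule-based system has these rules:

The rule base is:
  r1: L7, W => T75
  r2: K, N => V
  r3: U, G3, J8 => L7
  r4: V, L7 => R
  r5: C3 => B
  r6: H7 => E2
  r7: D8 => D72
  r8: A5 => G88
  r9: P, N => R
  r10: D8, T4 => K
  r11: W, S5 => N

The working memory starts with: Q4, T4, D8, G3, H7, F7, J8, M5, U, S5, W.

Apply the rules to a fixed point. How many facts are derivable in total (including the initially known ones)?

19

Round 1: r3 [U, G3, J8 => L7]; r6 [H7 => E2]; r7 [D8 => D72]; r10 [D8, T4 => K]; r11 [W, S5 => N]. Adds L7, E2, D72, K, N.
Round 2: r1 [L7, W => T75]; r2 [K, N => V]. Adds T75, V.
Round 3: r4 [V, L7 => R]. Adds R.
Closure: {D72, D8, E2, F7, G3, H7, J8, K, L7, M5, N, Q4, R, S5, T4, T75, U, V, W} — 19 facts.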